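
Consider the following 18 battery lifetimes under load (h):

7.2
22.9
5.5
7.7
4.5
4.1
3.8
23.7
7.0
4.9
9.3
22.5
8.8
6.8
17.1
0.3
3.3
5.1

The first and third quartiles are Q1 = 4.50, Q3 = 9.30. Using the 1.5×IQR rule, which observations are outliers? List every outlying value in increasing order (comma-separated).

IQR = Q3 − Q1 = 9.30 − 4.50 = 4.80.
Lower fence = Q1 − 1.5·IQR = 4.50 − 7.20 = -2.70.
Upper fence = Q3 + 1.5·IQR = 9.30 + 7.20 = 16.50.
17.1 > 16.50 → outlier.
22.5 > 16.50 → outlier.
22.9 > 16.50 → outlier.
23.7 > 16.50 → outlier.
All remaining values lie within [-2.70, 16.50].

17.1, 22.5, 22.9, 23.7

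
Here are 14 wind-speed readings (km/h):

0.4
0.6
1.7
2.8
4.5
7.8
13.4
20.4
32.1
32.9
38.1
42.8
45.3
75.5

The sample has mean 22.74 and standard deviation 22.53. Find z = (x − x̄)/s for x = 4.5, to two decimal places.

z = (4.5 − 22.74) / 22.53 = -0.81.

-0.81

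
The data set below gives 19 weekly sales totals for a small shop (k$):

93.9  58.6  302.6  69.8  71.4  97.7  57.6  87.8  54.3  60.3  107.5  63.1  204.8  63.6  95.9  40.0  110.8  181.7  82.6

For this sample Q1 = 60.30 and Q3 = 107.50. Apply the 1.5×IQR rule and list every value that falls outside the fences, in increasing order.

181.7, 204.8, 302.6

IQR = Q3 − Q1 = 107.50 − 60.30 = 47.20.
Lower fence = Q1 − 1.5·IQR = 60.30 − 70.80 = -10.50.
Upper fence = Q3 + 1.5·IQR = 107.50 + 70.80 = 178.30.
181.7 > 178.30 → outlier.
204.8 > 178.30 → outlier.
302.6 > 178.30 → outlier.
All remaining values lie within [-10.50, 178.30].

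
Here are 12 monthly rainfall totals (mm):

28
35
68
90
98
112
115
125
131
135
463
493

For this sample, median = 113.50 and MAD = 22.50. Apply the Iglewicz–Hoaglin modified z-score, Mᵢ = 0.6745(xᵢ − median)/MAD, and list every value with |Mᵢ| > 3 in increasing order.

|Mᵢ| > 3 ⇔ |xᵢ − 113.50| > 3·22.50/0.6745 = 100.07.
So outliers lie outside [13.43, 213.57].
463: M = 10.48 → outlier.
493: M = 11.38 → outlier.

463, 493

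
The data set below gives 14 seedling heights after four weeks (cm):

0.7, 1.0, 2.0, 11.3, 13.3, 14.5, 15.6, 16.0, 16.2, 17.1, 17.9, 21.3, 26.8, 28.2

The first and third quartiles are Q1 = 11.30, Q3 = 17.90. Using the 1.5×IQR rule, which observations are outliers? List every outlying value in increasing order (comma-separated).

IQR = Q3 − Q1 = 17.90 − 11.30 = 6.60.
Lower fence = Q1 − 1.5·IQR = 11.30 − 9.90 = 1.40.
Upper fence = Q3 + 1.5·IQR = 17.90 + 9.90 = 27.80.
0.7 < 1.40 → outlier.
1.0 < 1.40 → outlier.
28.2 > 27.80 → outlier.
All remaining values lie within [1.40, 27.80].

0.7, 1.0, 28.2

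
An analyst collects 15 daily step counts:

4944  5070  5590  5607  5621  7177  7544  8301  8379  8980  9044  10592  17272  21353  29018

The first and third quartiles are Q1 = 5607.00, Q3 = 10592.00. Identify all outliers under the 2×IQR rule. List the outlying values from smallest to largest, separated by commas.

IQR = Q3 − Q1 = 10592.00 − 5607.00 = 4985.00.
Lower fence = Q1 − 2·IQR = 5607.00 − 9970.00 = -4363.00.
Upper fence = Q3 + 2·IQR = 10592.00 + 9970.00 = 20562.00.
21353 > 20562.00 → outlier.
29018 > 20562.00 → outlier.
All remaining values lie within [-4363.00, 20562.00].

21353, 29018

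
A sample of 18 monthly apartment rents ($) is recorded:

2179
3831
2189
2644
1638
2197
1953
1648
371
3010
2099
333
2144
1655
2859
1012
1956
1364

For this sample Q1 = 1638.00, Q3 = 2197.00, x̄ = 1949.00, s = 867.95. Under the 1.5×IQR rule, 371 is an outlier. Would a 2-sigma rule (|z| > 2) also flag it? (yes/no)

no

z = (371 − 1949.00) / 867.95 = -1.82.
|z| = 1.82 ≤ 2.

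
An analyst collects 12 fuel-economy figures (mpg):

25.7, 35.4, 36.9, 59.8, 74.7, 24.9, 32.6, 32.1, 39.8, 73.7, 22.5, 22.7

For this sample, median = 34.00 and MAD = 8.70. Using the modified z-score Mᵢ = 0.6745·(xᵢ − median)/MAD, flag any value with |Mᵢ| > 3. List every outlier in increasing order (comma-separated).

73.7, 74.7

|Mᵢ| > 3 ⇔ |xᵢ − 34.00| > 3·8.70/0.6745 = 38.70.
So outliers lie outside [-4.70, 72.70].
73.7: M = 3.08 → outlier.
74.7: M = 3.16 → outlier.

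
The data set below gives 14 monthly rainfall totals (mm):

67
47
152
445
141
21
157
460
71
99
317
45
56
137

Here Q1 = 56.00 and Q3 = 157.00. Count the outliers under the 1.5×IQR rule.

3

IQR = 101.00; fences at 56.00 − 151.50 = -95.50 and 157.00 + 151.50 = 308.50.
Outside the cutoffs: 317, 445, 460.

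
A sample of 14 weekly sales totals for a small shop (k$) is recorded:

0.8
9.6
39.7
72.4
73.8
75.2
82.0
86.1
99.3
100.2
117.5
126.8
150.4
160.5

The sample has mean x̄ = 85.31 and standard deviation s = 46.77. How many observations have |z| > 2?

0

Cutoffs: x̄ ± 2s = [-8.23, 178.85].
Every value lies within the cutoffs.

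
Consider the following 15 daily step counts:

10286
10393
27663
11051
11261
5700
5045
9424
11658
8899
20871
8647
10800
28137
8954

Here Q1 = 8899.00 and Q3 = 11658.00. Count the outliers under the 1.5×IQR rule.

3

IQR = 2759.00; fences at 8899.00 − 4138.50 = 4760.50 and 11658.00 + 4138.50 = 15796.50.
Outside the cutoffs: 20871, 27663, 28137.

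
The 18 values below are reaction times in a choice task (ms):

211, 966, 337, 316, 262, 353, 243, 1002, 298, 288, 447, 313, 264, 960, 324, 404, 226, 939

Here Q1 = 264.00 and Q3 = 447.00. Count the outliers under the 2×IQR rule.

4

IQR = 183.00; fences at 264.00 − 366.00 = -102.00 and 447.00 + 366.00 = 813.00.
Outside the cutoffs: 939, 960, 966, 1002.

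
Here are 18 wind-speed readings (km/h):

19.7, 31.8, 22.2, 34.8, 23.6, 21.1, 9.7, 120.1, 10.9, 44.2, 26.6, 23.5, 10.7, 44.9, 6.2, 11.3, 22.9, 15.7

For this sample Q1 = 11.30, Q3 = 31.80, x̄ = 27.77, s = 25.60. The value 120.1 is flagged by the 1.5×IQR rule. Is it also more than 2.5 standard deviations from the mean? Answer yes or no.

yes

z = (120.1 − 27.77) / 25.60 = 3.61.
|z| = 3.61 > 2.5.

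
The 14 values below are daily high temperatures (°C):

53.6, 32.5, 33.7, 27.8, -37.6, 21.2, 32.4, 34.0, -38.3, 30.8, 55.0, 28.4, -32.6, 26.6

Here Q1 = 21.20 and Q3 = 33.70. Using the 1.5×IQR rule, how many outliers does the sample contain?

5

IQR = 12.50; fences at 21.20 − 18.75 = 2.45 and 33.70 + 18.75 = 52.45.
Outside the cutoffs: -38.3, -37.6, -32.6, 53.6, 55.0.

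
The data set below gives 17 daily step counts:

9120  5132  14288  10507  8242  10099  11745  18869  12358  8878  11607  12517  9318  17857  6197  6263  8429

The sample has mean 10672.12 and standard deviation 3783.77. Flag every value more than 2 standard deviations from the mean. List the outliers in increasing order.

18869

Cutoffs at x̄ ± 2s: 10672.12 ± 2·3783.77 = [3104.58, 18239.66].
18869: z = 2.17, |z| > 2 → outlier.
Every other value lies within [3104.58, 18239.66].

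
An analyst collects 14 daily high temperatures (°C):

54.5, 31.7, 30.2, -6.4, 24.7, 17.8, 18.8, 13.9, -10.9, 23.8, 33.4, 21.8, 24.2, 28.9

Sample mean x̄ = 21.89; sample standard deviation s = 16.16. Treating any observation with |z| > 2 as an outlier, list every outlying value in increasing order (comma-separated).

Cutoffs at x̄ ± 2s: 21.89 ± 2·16.16 = [-10.43, 54.21].
-10.9: z = -2.03, |z| > 2 → outlier.
54.5: z = 2.02, |z| > 2 → outlier.
Every other value lies within [-10.43, 54.21].

-10.9, 54.5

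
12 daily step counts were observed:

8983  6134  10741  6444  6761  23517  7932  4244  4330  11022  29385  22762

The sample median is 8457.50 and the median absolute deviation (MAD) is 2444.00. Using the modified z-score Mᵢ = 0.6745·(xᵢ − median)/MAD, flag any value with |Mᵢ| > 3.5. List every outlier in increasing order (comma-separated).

22762, 23517, 29385

|Mᵢ| > 3.5 ⇔ |xᵢ − 8457.50| > 3.5·2444.00/0.6745 = 12681.99.
So outliers lie outside [-4224.49, 21139.49].
22762: M = 3.95 → outlier.
23517: M = 4.16 → outlier.
29385: M = 5.78 → outlier.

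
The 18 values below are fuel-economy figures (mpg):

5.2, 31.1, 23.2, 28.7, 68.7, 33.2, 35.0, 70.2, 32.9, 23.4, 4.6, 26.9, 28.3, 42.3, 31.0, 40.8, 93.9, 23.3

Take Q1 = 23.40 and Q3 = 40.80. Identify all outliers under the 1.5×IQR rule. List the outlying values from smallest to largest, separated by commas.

IQR = Q3 − Q1 = 40.80 − 23.40 = 17.40.
Lower fence = Q1 − 1.5·IQR = 23.40 − 26.10 = -2.70.
Upper fence = Q3 + 1.5·IQR = 40.80 + 26.10 = 66.90.
68.7 > 66.90 → outlier.
70.2 > 66.90 → outlier.
93.9 > 66.90 → outlier.
All remaining values lie within [-2.70, 66.90].

68.7, 70.2, 93.9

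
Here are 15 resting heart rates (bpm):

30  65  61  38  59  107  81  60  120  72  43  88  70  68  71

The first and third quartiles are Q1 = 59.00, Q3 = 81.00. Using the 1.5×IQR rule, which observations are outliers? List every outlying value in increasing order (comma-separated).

IQR = Q3 − Q1 = 81.00 − 59.00 = 22.00.
Lower fence = Q1 − 1.5·IQR = 59.00 − 33.00 = 26.00.
Upper fence = Q3 + 1.5·IQR = 81.00 + 33.00 = 114.00.
120 > 114.00 → outlier.
All remaining values lie within [26.00, 114.00].

120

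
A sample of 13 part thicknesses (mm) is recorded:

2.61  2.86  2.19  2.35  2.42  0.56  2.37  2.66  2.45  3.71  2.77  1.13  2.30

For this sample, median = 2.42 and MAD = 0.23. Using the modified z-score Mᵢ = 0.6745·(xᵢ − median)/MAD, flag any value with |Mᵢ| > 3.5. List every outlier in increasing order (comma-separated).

|Mᵢ| > 3.5 ⇔ |xᵢ − 2.42| > 3.5·0.23/0.6745 = 1.19.
So outliers lie outside [1.23, 3.61].
0.56: M = -5.45 → outlier.
1.13: M = -3.78 → outlier.
3.71: M = 3.78 → outlier.

0.56, 1.13, 3.71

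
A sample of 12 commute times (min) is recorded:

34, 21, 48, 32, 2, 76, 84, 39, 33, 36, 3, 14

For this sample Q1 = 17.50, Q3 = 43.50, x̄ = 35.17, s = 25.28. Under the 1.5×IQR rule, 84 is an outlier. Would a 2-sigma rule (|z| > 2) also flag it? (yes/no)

z = (84 − 35.17) / 25.28 = 1.93.
|z| = 1.93 ≤ 2.

no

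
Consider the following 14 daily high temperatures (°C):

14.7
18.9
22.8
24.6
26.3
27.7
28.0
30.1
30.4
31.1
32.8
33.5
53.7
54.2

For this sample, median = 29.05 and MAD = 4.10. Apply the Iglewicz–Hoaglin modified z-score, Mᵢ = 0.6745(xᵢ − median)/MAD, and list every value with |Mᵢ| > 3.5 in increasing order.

53.7, 54.2

|Mᵢ| > 3.5 ⇔ |xᵢ − 29.05| > 3.5·4.10/0.6745 = 21.28.
So outliers lie outside [7.77, 50.33].
53.7: M = 4.06 → outlier.
54.2: M = 4.14 → outlier.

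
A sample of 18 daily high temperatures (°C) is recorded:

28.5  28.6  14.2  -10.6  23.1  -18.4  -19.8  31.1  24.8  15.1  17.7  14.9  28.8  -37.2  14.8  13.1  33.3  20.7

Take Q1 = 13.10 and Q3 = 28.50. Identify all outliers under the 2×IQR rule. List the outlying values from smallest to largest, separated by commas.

IQR = Q3 − Q1 = 28.50 − 13.10 = 15.40.
Lower fence = Q1 − 2·IQR = 13.10 − 30.80 = -17.70.
Upper fence = Q3 + 2·IQR = 28.50 + 30.80 = 59.30.
-37.2 < -17.70 → outlier.
-19.8 < -17.70 → outlier.
-18.4 < -17.70 → outlier.
All remaining values lie within [-17.70, 59.30].

-37.2, -19.8, -18.4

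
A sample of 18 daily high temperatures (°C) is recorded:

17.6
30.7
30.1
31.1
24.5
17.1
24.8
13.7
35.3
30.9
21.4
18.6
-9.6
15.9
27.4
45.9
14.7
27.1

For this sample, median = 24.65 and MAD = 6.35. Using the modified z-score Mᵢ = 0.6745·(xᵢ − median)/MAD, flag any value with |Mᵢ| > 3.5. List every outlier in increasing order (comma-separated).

|Mᵢ| > 3.5 ⇔ |xᵢ − 24.65| > 3.5·6.35/0.6745 = 32.95.
So outliers lie outside [-8.30, 57.60].
-9.6: M = -3.64 → outlier.

-9.6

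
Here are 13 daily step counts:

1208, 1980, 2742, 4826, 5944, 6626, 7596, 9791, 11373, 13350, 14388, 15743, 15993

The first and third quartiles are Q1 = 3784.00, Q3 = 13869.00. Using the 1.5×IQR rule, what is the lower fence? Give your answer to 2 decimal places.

-11343.50

IQR = Q3 − Q1 = 13869.00 − 3784.00 = 10085.00.
Lower fence = Q1 − 1.5·IQR = 3784.00 − 15127.50 = -11343.50.
Upper fence = Q3 + 1.5·IQR = 13869.00 + 15127.50 = 28996.50.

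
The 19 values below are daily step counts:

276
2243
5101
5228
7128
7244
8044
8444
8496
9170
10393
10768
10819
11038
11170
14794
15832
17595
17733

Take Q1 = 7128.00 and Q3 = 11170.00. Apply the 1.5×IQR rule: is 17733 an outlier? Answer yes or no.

IQR = Q3 − Q1 = 11170.00 − 7128.00 = 4042.00.
Lower fence = Q1 − 1.5·IQR = 7128.00 − 6063.00 = 1065.00.
Upper fence = Q3 + 1.5·IQR = 11170.00 + 6063.00 = 17233.00.
17733 lies above the upper fence.

yes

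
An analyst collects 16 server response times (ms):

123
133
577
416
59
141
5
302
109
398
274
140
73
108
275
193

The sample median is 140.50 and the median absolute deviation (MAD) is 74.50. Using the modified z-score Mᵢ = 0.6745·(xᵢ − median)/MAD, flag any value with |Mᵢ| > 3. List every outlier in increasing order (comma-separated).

|Mᵢ| > 3 ⇔ |xᵢ − 140.50| > 3·74.50/0.6745 = 331.36.
So outliers lie outside [-190.86, 471.86].
577: M = 3.95 → outlier.

577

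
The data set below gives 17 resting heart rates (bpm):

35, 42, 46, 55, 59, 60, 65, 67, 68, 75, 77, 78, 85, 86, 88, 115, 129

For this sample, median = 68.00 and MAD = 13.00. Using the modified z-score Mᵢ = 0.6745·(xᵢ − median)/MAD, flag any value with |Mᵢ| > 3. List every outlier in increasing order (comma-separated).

|Mᵢ| > 3 ⇔ |xᵢ − 68.00| > 3·13.00/0.6745 = 57.82.
So outliers lie outside [10.18, 125.82].
129: M = 3.16 → outlier.

129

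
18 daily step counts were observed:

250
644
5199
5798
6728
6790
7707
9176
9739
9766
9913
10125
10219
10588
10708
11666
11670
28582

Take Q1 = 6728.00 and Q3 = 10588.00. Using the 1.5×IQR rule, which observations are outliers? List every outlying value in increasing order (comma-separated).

250, 644, 28582

IQR = Q3 − Q1 = 10588.00 − 6728.00 = 3860.00.
Lower fence = Q1 − 1.5·IQR = 6728.00 − 5790.00 = 938.00.
Upper fence = Q3 + 1.5·IQR = 10588.00 + 5790.00 = 16378.00.
250 < 938.00 → outlier.
644 < 938.00 → outlier.
28582 > 16378.00 → outlier.
All remaining values lie within [938.00, 16378.00].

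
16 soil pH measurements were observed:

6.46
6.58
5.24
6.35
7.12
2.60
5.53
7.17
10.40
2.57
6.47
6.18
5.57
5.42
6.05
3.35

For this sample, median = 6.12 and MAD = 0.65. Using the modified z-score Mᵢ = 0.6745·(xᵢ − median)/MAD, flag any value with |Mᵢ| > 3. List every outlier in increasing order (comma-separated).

2.57, 2.60, 10.40

|Mᵢ| > 3 ⇔ |xᵢ − 6.12| > 3·0.65/0.6745 = 2.89.
So outliers lie outside [3.23, 9.01].
2.57: M = -3.68 → outlier.
2.60: M = -3.65 → outlier.
10.40: M = 4.44 → outlier.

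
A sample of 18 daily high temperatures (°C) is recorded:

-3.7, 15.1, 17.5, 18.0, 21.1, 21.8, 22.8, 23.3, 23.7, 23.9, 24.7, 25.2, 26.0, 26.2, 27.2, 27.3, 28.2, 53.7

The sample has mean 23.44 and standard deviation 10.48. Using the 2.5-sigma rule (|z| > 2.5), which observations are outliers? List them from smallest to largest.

-3.7, 53.7

Cutoffs at x̄ ± 2.5s: 23.44 ± 2.5·10.48 = [-2.76, 49.64].
-3.7: z = -2.59, |z| > 2.5 → outlier.
53.7: z = 2.89, |z| > 2.5 → outlier.
Every other value lies within [-2.76, 49.64].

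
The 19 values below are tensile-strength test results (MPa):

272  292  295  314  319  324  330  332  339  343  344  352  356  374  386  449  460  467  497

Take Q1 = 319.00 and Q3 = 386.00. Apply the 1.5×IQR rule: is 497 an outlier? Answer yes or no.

yes

IQR = Q3 − Q1 = 386.00 − 319.00 = 67.00.
Lower fence = Q1 − 1.5·IQR = 319.00 − 100.50 = 218.50.
Upper fence = Q3 + 1.5·IQR = 386.00 + 100.50 = 486.50.
497 lies above the upper fence.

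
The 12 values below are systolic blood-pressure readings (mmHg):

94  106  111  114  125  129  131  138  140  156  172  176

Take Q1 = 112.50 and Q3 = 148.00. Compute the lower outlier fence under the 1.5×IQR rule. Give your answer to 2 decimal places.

IQR = Q3 − Q1 = 148.00 − 112.50 = 35.50.
Lower fence = Q1 − 1.5·IQR = 112.50 − 53.25 = 59.25.
Upper fence = Q3 + 1.5·IQR = 148.00 + 53.25 = 201.25.

59.25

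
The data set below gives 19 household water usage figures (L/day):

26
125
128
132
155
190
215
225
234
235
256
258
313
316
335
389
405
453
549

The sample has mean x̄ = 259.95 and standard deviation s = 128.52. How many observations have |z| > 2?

1

Cutoffs: x̄ ± 2s = [2.91, 516.99].
Outside the cutoffs: 549.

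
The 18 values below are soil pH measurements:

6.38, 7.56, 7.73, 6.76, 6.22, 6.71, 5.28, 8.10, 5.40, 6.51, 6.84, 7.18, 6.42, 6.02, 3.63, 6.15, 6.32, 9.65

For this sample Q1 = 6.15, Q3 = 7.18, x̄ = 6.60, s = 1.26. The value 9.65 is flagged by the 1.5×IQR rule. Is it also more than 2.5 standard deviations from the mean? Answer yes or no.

no

z = (9.65 − 6.60) / 1.26 = 2.42.
|z| = 2.42 ≤ 2.5.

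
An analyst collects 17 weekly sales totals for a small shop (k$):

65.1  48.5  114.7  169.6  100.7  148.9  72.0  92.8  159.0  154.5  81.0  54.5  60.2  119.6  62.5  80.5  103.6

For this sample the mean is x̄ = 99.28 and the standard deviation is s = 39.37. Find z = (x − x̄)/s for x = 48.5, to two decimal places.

-1.29

z = (48.5 − 99.28) / 39.37 = -1.29.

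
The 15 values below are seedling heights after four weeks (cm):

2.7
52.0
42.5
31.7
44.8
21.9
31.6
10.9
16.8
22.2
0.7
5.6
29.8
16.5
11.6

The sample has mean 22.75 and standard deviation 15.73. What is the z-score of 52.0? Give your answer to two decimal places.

z = (52.0 − 22.75) / 15.73 = 1.86.

1.86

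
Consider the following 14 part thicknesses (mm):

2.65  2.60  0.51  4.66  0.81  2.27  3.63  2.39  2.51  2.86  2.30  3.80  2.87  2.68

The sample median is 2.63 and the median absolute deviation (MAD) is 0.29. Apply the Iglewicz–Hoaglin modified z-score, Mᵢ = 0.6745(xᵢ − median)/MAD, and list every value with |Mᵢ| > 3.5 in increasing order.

0.51, 0.81, 4.66

|Mᵢ| > 3.5 ⇔ |xᵢ − 2.63| > 3.5·0.29/0.6745 = 1.50.
So outliers lie outside [1.13, 4.13].
0.51: M = -4.93 → outlier.
0.81: M = -4.23 → outlier.
4.66: M = 4.72 → outlier.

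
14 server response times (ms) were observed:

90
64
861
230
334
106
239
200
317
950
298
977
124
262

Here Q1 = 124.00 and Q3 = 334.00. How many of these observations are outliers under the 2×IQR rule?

IQR = 210.00; fences at 124.00 − 420.00 = -296.00 and 334.00 + 420.00 = 754.00.
Outside the cutoffs: 861, 950, 977.

3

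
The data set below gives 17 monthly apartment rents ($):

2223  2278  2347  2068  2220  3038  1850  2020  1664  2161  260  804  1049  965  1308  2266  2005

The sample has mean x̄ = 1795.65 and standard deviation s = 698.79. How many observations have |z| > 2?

1

Cutoffs: x̄ ± 2s = [398.07, 3193.23].
Outside the cutoffs: 260.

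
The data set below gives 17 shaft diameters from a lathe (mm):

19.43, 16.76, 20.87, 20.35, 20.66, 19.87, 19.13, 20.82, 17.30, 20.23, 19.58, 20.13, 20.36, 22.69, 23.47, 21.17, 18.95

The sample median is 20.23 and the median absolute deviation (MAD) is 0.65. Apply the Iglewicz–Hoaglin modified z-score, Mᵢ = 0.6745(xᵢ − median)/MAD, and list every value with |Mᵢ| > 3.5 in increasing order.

16.76

|Mᵢ| > 3.5 ⇔ |xᵢ − 20.23| > 3.5·0.65/0.6745 = 3.37.
So outliers lie outside [16.86, 23.60].
16.76: M = -3.60 → outlier.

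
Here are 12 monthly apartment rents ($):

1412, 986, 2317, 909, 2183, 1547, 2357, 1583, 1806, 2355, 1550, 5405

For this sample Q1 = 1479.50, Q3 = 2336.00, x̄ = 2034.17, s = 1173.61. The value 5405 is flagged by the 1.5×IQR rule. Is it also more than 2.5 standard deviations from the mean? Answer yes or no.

yes

z = (5405 − 2034.17) / 1173.61 = 2.87.
|z| = 2.87 > 2.5.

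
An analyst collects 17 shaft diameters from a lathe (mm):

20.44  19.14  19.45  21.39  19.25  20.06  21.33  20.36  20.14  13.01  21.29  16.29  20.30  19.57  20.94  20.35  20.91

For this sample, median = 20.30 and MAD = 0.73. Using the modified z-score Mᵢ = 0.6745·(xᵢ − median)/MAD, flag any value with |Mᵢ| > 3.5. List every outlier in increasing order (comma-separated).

|Mᵢ| > 3.5 ⇔ |xᵢ − 20.30| > 3.5·0.73/0.6745 = 3.79.
So outliers lie outside [16.51, 24.09].
13.01: M = -6.74 → outlier.
16.29: M = -3.71 → outlier.

13.01, 16.29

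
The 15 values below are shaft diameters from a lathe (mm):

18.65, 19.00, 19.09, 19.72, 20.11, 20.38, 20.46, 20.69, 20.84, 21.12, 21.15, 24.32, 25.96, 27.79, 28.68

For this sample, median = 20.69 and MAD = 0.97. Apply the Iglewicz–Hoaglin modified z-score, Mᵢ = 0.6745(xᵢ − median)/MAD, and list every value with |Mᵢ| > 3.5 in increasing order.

|Mᵢ| > 3.5 ⇔ |xᵢ − 20.69| > 3.5·0.97/0.6745 = 5.03.
So outliers lie outside [15.66, 25.72].
25.96: M = 3.66 → outlier.
27.79: M = 4.94 → outlier.
28.68: M = 5.56 → outlier.

25.96, 27.79, 28.68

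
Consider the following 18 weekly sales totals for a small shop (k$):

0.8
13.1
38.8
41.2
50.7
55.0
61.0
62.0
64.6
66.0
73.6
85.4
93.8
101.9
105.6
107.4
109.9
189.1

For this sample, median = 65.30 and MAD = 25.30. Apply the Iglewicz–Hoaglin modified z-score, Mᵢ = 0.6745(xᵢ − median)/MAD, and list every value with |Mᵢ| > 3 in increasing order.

189.1

|Mᵢ| > 3 ⇔ |xᵢ − 65.30| > 3·25.30/0.6745 = 112.53.
So outliers lie outside [-47.23, 177.83].
189.1: M = 3.30 → outlier.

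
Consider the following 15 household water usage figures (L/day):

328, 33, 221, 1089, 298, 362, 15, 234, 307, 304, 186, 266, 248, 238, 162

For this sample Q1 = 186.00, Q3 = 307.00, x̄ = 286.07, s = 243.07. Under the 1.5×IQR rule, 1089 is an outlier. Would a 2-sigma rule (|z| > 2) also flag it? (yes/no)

yes

z = (1089 − 286.07) / 243.07 = 3.30.
|z| = 3.30 > 2.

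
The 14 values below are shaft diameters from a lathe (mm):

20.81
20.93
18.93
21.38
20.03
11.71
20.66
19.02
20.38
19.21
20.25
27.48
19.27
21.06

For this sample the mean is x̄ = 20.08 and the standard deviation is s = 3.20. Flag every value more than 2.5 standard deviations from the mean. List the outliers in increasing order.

Cutoffs at x̄ ± 2.5s: 20.08 ± 2.5·3.20 = [12.08, 28.08].
11.71: z = -2.62, |z| > 2.5 → outlier.
Every other value lies within [12.08, 28.08].

11.71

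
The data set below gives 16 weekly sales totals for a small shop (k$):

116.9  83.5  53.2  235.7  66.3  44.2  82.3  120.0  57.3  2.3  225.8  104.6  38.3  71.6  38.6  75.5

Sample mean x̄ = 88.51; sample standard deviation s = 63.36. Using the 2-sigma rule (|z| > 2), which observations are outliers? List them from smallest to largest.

Cutoffs at x̄ ± 2s: 88.51 ± 2·63.36 = [-38.21, 215.23].
225.8: z = 2.17, |z| > 2 → outlier.
235.7: z = 2.32, |z| > 2 → outlier.
Every other value lies within [-38.21, 215.23].

225.8, 235.7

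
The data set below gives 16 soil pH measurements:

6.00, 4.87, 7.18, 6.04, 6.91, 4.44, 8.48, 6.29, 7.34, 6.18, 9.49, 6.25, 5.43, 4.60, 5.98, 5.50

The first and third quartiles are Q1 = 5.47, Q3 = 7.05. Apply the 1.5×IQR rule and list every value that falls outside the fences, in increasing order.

9.49

IQR = Q3 − Q1 = 7.05 − 5.47 = 1.58.
Lower fence = Q1 − 1.5·IQR = 5.47 − 2.37 = 3.10.
Upper fence = Q3 + 1.5·IQR = 7.05 + 2.37 = 9.42.
9.49 > 9.42 → outlier.
All remaining values lie within [3.10, 9.42].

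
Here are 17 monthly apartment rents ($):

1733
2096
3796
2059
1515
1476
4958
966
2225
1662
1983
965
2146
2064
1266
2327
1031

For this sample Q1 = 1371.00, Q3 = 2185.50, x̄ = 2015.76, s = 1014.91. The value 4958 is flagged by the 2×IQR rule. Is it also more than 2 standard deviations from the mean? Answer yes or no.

z = (4958 − 2015.76) / 1014.91 = 2.90.
|z| = 2.90 > 2.

yes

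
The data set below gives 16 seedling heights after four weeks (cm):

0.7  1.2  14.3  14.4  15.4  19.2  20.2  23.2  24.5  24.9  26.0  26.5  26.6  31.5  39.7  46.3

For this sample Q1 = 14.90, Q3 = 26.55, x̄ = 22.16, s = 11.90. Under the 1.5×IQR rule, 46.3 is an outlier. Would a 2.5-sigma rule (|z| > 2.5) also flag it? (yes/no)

z = (46.3 − 22.16) / 11.90 = 2.03.
|z| = 2.03 ≤ 2.5.

no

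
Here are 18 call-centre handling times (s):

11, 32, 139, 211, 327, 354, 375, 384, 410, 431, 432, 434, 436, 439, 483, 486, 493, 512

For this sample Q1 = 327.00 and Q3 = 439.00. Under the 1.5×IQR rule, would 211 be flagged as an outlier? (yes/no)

no

IQR = Q3 − Q1 = 439.00 − 327.00 = 112.00.
Lower fence = Q1 − 1.5·IQR = 327.00 − 168.00 = 159.00.
Upper fence = Q3 + 1.5·IQR = 439.00 + 168.00 = 607.00.
211 lies within [159.00, 607.00].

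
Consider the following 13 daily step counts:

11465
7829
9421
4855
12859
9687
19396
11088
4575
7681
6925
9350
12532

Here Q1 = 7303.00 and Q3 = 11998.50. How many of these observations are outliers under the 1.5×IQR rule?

IQR = 4695.50; fences at 7303.00 − 7043.25 = 259.75 and 11998.50 + 7043.25 = 19041.75.
Outside the cutoffs: 19396.

1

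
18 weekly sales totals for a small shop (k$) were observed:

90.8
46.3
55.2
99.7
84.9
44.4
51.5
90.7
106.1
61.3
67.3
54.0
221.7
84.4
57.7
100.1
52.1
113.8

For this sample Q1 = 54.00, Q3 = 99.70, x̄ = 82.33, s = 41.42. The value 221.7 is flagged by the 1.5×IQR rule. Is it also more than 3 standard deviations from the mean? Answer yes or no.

yes

z = (221.7 − 82.33) / 41.42 = 3.36.
|z| = 3.36 > 3.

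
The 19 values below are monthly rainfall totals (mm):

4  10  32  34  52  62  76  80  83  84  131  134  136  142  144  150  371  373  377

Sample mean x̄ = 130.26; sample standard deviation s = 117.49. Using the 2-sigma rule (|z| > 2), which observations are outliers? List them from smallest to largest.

371, 373, 377

Cutoffs at x̄ ± 2s: 130.26 ± 2·117.49 = [-104.72, 365.24].
371: z = 2.05, |z| > 2 → outlier.
373: z = 2.07, |z| > 2 → outlier.
377: z = 2.10, |z| > 2 → outlier.
Every other value lies within [-104.72, 365.24].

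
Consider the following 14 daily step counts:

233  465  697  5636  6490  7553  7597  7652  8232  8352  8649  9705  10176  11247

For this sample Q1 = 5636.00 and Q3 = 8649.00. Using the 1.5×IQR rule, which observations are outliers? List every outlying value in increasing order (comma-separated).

IQR = Q3 − Q1 = 8649.00 − 5636.00 = 3013.00.
Lower fence = Q1 − 1.5·IQR = 5636.00 − 4519.50 = 1116.50.
Upper fence = Q3 + 1.5·IQR = 8649.00 + 4519.50 = 13168.50.
233 < 1116.50 → outlier.
465 < 1116.50 → outlier.
697 < 1116.50 → outlier.
All remaining values lie within [1116.50, 13168.50].

233, 465, 697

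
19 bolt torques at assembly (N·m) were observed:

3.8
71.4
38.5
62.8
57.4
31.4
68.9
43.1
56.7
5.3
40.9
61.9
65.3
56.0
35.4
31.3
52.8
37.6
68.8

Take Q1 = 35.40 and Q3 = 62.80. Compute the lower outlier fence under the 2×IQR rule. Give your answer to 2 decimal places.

IQR = Q3 − Q1 = 62.80 − 35.40 = 27.40.
Lower fence = Q1 − 2·IQR = 35.40 − 54.80 = -19.40.
Upper fence = Q3 + 2·IQR = 62.80 + 54.80 = 117.60.

-19.40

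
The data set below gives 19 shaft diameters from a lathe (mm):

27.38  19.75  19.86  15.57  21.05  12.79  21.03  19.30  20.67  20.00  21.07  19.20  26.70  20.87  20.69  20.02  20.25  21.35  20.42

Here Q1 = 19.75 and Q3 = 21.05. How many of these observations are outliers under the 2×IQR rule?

4

IQR = 1.30; fences at 19.75 − 2.60 = 17.15 and 21.05 + 2.60 = 23.65.
Outside the cutoffs: 12.79, 15.57, 26.70, 27.38.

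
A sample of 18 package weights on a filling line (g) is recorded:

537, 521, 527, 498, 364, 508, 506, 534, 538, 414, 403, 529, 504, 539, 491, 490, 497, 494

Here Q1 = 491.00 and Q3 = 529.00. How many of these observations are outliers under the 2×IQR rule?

3

IQR = 38.00; fences at 491.00 − 76.00 = 415.00 and 529.00 + 76.00 = 605.00.
Outside the cutoffs: 364, 403, 414.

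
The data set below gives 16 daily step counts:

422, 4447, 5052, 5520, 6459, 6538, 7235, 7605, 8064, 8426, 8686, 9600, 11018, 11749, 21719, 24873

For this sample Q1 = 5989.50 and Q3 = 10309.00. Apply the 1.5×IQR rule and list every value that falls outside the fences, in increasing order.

21719, 24873

IQR = Q3 − Q1 = 10309.00 − 5989.50 = 4319.50.
Lower fence = Q1 − 1.5·IQR = 5989.50 − 6479.25 = -489.75.
Upper fence = Q3 + 1.5·IQR = 10309.00 + 6479.25 = 16788.25.
21719 > 16788.25 → outlier.
24873 > 16788.25 → outlier.
All remaining values lie within [-489.75, 16788.25].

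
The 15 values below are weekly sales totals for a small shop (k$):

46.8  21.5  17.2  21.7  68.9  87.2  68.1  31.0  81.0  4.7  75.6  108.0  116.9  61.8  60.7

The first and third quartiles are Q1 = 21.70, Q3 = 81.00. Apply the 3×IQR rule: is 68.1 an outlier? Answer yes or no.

no

IQR = Q3 − Q1 = 81.00 − 21.70 = 59.30.
Lower fence = Q1 − 3·IQR = 21.70 − 177.90 = -156.20.
Upper fence = Q3 + 3·IQR = 81.00 + 177.90 = 258.90.
68.1 lies within [-156.20, 258.90].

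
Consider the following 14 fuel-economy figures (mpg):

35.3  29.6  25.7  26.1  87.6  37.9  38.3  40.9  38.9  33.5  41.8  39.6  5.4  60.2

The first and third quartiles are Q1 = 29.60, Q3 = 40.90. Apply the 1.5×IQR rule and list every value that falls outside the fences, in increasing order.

5.4, 60.2, 87.6

IQR = Q3 − Q1 = 40.90 − 29.60 = 11.30.
Lower fence = Q1 − 1.5·IQR = 29.60 − 16.95 = 12.65.
Upper fence = Q3 + 1.5·IQR = 40.90 + 16.95 = 57.85.
5.4 < 12.65 → outlier.
60.2 > 57.85 → outlier.
87.6 > 57.85 → outlier.
All remaining values lie within [12.65, 57.85].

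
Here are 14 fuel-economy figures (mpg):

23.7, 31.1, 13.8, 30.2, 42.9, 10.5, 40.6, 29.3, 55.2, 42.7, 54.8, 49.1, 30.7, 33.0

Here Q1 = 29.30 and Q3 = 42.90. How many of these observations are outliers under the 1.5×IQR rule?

IQR = 13.60; fences at 29.30 − 20.40 = 8.90 and 42.90 + 20.40 = 63.30.
Every value lies within the cutoffs.

0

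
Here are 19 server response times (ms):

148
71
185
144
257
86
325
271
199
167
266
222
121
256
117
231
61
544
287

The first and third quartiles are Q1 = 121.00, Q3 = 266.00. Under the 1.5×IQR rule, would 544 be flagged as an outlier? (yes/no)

yes

IQR = Q3 − Q1 = 266.00 − 121.00 = 145.00.
Lower fence = Q1 − 1.5·IQR = 121.00 − 217.50 = -96.50.
Upper fence = Q3 + 1.5·IQR = 266.00 + 217.50 = 483.50.
544 lies above the upper fence.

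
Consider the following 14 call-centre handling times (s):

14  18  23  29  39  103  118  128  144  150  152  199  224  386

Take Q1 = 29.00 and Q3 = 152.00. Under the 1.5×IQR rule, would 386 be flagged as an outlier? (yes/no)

IQR = Q3 − Q1 = 152.00 − 29.00 = 123.00.
Lower fence = Q1 − 1.5·IQR = 29.00 − 184.50 = -155.50.
Upper fence = Q3 + 1.5·IQR = 152.00 + 184.50 = 336.50.
386 lies above the upper fence.

yes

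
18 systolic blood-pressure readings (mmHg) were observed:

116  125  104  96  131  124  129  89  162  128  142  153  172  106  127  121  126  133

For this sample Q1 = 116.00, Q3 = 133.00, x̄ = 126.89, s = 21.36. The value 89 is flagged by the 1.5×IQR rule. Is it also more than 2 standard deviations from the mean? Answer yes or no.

no

z = (89 − 126.89) / 21.36 = -1.77.
|z| = 1.77 ≤ 2.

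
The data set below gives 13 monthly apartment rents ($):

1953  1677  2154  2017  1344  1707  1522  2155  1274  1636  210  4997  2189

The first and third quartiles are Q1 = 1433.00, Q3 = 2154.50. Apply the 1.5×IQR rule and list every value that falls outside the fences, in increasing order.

IQR = Q3 − Q1 = 2154.50 − 1433.00 = 721.50.
Lower fence = Q1 − 1.5·IQR = 1433.00 − 1082.25 = 350.75.
Upper fence = Q3 + 1.5·IQR = 2154.50 + 1082.25 = 3236.75.
210 < 350.75 → outlier.
4997 > 3236.75 → outlier.
All remaining values lie within [350.75, 3236.75].

210, 4997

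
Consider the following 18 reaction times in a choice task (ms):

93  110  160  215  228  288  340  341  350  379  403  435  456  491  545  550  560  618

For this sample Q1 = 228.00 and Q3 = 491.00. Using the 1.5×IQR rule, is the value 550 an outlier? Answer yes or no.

IQR = Q3 − Q1 = 491.00 − 228.00 = 263.00.
Lower fence = Q1 − 1.5·IQR = 228.00 − 394.50 = -166.50.
Upper fence = Q3 + 1.5·IQR = 491.00 + 394.50 = 885.50.
550 lies within [-166.50, 885.50].

no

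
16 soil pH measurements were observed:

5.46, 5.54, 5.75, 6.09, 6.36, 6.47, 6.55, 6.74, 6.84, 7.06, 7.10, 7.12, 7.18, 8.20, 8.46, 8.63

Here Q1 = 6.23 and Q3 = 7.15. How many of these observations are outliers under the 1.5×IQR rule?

1

IQR = 0.92; fences at 6.23 − 1.38 = 4.85 and 7.15 + 1.38 = 8.53.
Outside the cutoffs: 8.63.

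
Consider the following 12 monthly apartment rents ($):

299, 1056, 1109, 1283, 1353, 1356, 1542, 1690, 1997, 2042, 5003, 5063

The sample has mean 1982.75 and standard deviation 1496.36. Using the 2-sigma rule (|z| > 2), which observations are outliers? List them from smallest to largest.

Cutoffs at x̄ ± 2s: 1982.75 ± 2·1496.36 = [-1009.97, 4975.47].
5003: z = 2.02, |z| > 2 → outlier.
5063: z = 2.06, |z| > 2 → outlier.
Every other value lies within [-1009.97, 4975.47].

5003, 5063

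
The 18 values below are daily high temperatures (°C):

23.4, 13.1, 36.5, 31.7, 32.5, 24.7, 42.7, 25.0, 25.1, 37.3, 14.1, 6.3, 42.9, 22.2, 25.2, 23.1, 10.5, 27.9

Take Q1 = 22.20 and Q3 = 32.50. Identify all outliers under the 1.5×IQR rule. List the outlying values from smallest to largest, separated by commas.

IQR = Q3 − Q1 = 32.50 − 22.20 = 10.30.
Lower fence = Q1 − 1.5·IQR = 22.20 − 15.45 = 6.75.
Upper fence = Q3 + 1.5·IQR = 32.50 + 15.45 = 47.95.
6.3 < 6.75 → outlier.
All remaining values lie within [6.75, 47.95].

6.3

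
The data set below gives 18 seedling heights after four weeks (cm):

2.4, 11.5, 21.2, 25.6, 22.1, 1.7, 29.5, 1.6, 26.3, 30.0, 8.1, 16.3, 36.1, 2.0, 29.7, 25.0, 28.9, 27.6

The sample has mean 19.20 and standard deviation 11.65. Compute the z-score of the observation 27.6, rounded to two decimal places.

0.72

z = (27.6 − 19.20) / 11.65 = 0.72.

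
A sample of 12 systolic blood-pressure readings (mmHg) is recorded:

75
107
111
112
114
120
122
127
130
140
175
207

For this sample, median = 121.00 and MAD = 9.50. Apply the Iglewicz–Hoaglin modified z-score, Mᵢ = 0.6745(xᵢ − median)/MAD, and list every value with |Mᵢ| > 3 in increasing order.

|Mᵢ| > 3 ⇔ |xᵢ − 121.00| > 3·9.50/0.6745 = 42.25.
So outliers lie outside [78.75, 163.25].
75: M = -3.27 → outlier.
175: M = 3.83 → outlier.
207: M = 6.11 → outlier.

75, 175, 207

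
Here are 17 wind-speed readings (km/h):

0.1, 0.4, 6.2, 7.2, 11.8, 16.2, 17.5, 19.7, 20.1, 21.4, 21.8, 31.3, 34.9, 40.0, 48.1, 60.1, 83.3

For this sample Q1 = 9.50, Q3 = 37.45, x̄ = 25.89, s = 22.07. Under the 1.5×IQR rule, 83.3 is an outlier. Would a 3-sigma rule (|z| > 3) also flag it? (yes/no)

no

z = (83.3 − 25.89) / 22.07 = 2.60.
|z| = 2.60 ≤ 3.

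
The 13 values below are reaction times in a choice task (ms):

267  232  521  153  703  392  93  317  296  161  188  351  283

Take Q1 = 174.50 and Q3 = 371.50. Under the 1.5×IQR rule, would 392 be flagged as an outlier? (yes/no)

IQR = Q3 − Q1 = 371.50 − 174.50 = 197.00.
Lower fence = Q1 − 1.5·IQR = 174.50 − 295.50 = -121.00.
Upper fence = Q3 + 1.5·IQR = 371.50 + 295.50 = 667.00.
392 lies within [-121.00, 667.00].

no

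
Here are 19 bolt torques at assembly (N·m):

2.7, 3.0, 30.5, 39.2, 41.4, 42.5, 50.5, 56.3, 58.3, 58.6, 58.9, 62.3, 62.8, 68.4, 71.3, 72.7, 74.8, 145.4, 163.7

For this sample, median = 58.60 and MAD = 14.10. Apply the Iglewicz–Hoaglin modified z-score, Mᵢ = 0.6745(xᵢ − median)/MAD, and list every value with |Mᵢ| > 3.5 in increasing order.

145.4, 163.7

|Mᵢ| > 3.5 ⇔ |xᵢ − 58.60| > 3.5·14.10/0.6745 = 73.17.
So outliers lie outside [-14.57, 131.77].
145.4: M = 4.15 → outlier.
163.7: M = 5.03 → outlier.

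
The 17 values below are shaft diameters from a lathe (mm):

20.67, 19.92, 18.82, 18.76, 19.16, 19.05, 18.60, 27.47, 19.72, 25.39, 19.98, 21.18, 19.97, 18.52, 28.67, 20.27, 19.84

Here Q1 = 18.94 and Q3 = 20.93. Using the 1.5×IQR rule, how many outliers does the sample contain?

IQR = 1.99; fences at 18.94 − 2.985 = 15.955 and 20.93 + 2.985 = 23.915.
Outside the cutoffs: 25.39, 27.47, 28.67.

3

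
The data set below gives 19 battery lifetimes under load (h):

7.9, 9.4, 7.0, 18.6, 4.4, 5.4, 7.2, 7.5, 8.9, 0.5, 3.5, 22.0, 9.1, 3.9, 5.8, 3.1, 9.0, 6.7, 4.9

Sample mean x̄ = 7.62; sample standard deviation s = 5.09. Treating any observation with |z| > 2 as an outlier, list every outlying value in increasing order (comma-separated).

18.6, 22.0

Cutoffs at x̄ ± 2s: 7.62 ± 2·5.09 = [-2.56, 17.80].
18.6: z = 2.16, |z| > 2 → outlier.
22.0: z = 2.83, |z| > 2 → outlier.
Every other value lies within [-2.56, 17.80].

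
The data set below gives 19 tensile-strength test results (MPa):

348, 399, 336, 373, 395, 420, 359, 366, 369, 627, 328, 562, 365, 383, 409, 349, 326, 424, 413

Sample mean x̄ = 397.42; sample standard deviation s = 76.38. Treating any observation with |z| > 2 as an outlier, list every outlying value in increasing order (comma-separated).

562, 627

Cutoffs at x̄ ± 2s: 397.42 ± 2·76.38 = [244.66, 550.18].
562: z = 2.15, |z| > 2 → outlier.
627: z = 3.01, |z| > 2 → outlier.
Every other value lies within [244.66, 550.18].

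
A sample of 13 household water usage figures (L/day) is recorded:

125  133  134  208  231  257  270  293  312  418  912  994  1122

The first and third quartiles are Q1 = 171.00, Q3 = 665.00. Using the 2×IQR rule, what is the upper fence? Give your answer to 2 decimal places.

1653.00

IQR = Q3 − Q1 = 665.00 − 171.00 = 494.00.
Lower fence = Q1 − 2·IQR = 171.00 − 988.00 = -817.00.
Upper fence = Q3 + 2·IQR = 665.00 + 988.00 = 1653.00.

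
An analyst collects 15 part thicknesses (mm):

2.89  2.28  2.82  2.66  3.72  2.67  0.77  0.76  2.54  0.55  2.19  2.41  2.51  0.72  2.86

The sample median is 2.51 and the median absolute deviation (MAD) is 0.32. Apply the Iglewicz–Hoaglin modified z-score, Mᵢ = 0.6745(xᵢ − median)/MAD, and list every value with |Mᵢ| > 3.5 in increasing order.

0.55, 0.72, 0.76, 0.77

|Mᵢ| > 3.5 ⇔ |xᵢ − 2.51| > 3.5·0.32/0.6745 = 1.66.
So outliers lie outside [0.85, 4.17].
0.55: M = -4.13 → outlier.
0.72: M = -3.77 → outlier.
0.76: M = -3.69 → outlier.
0.77: M = -3.67 → outlier.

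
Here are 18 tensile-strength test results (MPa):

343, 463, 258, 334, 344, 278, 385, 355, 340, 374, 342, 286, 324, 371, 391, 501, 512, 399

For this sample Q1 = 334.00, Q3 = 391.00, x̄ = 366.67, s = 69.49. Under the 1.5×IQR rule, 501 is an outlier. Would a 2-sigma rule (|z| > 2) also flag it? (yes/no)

no

z = (501 − 366.67) / 69.49 = 1.93.
|z| = 1.93 ≤ 2.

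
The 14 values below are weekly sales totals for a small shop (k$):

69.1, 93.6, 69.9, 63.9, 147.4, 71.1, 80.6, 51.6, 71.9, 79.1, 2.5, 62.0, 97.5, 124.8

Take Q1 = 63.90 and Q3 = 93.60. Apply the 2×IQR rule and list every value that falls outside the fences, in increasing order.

2.5

IQR = Q3 − Q1 = 93.60 − 63.90 = 29.70.
Lower fence = Q1 − 2·IQR = 63.90 − 59.40 = 4.50.
Upper fence = Q3 + 2·IQR = 93.60 + 59.40 = 153.00.
2.5 < 4.50 → outlier.
All remaining values lie within [4.50, 153.00].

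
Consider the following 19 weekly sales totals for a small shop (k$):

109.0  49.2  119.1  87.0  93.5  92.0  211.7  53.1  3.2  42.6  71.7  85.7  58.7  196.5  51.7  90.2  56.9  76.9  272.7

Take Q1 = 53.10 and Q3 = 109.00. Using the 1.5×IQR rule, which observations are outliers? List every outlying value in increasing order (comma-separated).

IQR = Q3 − Q1 = 109.00 − 53.10 = 55.90.
Lower fence = Q1 − 1.5·IQR = 53.10 − 83.85 = -30.75.
Upper fence = Q3 + 1.5·IQR = 109.00 + 83.85 = 192.85.
196.5 > 192.85 → outlier.
211.7 > 192.85 → outlier.
272.7 > 192.85 → outlier.
All remaining values lie within [-30.75, 192.85].

196.5, 211.7, 272.7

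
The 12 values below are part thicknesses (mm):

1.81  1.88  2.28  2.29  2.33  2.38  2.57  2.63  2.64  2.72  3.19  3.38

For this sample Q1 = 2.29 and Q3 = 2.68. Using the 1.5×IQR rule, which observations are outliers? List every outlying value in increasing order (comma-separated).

3.38

IQR = Q3 − Q1 = 2.68 − 2.29 = 0.39.
Lower fence = Q1 − 1.5·IQR = 2.29 − 0.585 = 1.705.
Upper fence = Q3 + 1.5·IQR = 2.68 + 0.585 = 3.265.
3.38 > 3.265 → outlier.
All remaining values lie within [1.705, 3.265].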